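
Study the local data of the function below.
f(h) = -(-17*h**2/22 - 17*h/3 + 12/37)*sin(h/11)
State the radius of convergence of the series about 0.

The radius of convergence is infinite.

The factor -sin(h/11) is entire and contributes no finite singular point.
The polynomial part has no poles.
No finite singular points: the Taylor series at 0 converges everywhere.


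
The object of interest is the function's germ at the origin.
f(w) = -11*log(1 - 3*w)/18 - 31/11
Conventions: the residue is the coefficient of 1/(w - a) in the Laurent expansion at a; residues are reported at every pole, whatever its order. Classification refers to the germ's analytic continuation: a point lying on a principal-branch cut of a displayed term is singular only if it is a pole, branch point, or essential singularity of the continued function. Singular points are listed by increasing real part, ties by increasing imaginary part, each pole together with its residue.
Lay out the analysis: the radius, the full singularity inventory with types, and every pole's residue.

Branch term (-11/18)*log(1 - w/(1/3)): its argument vanishes at w = 1/3, a logarithmic branch point, modulus 1/3.
The radius of convergence is the smallest modulus among the singular points: 1/3.

Radius of convergence at 0: 1/3.
At 1/3: a logarithmic branch point.


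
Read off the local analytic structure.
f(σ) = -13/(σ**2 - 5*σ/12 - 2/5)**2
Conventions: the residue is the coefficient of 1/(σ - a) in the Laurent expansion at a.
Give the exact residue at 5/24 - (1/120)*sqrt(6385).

The residue is -(224640/1630729)*sqrt(6385).

The factor σ**2 - 5*σ/12 - 2/5 splits as (σ - a)(σ - a') with a = 5/24 - (1/120)*sqrt(6385), a' = 5/24 + (1/120)*sqrt(6385). At the order-2 pole a set g(σ) = (σ - a)^2*f(σ) = [-13] / (σ - a')^2.
Order-2 pole: residue = g'(a); g'(5/24 - (1/120)*sqrt(6385)) = -(224640/1630729)*sqrt(6385), so the residue is -(224640/1630729)*sqrt(6385).


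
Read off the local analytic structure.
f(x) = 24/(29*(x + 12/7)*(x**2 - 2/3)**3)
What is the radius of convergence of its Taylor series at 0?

Denominator factor (x**2 - 2/3)^3: discriminant 8/3, real irrational roots (1/3)*sqrt(6) and -(1/3)*sqrt(6); poles of order 3, moduli (1/3)*sqrt(6) and (1/3)*sqrt(6).
Denominator factor (x + 12/7): pole of order 1 at -12/7, modulus 12/7.
The radius of convergence is the smallest modulus among the singular points: (1/3)*sqrt(6).

The radius of convergence is (1/3)*sqrt(6).


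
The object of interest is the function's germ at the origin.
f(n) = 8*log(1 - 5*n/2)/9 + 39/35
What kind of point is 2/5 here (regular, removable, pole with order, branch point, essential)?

The term (8/9)*log(1 - n/(2/5)) has argument 1 - 2/5/(2/5) = 0 at 2/5: a logarithmic (infinitely-sheeted) branch point; the remaining terms are analytic or single-valued there.

The point is a logarithmic branch point.


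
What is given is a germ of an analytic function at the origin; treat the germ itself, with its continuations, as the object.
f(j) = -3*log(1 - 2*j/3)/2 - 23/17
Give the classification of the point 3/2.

The term (-3/2)*log(1 - j/(3/2)) has argument 1 - 3/2/(3/2) = 0 at 3/2: a logarithmic (infinitely-sheeted) branch point; the remaining terms are analytic or single-valued there.

The point is a logarithmic branch point.


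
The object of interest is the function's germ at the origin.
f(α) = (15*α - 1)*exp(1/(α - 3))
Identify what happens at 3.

The point is an essential singularity.

The exponent 1/(α - (3)) has a pole at 3, so exp(1/(α - (3))) takes every nonzero value near it: an essential singularity (not a pole of any order).


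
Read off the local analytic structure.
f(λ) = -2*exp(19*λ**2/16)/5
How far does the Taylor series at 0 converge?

The factor exp(19*λ**2/16) is entire and contributes no finite singular point.
The polynomial part has no poles.
No finite singular points: the Taylor series at 0 converges everywhere.

The radius of convergence is infinite.


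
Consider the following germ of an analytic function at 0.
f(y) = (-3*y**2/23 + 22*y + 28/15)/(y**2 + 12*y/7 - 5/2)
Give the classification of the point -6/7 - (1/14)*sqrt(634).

The denominator factor y**2 + 12*y/7 - 5/2 vanishes at -6/7 - (1/14)*sqrt(634) and appears to the power 1; the numerator there equals -591953/33810 - (1789/1127)*sqrt(634), nonzero, and no other factor vanishes.
Hence a pole whose order is the multiplicity, 1.

The point is a pole of order 1.


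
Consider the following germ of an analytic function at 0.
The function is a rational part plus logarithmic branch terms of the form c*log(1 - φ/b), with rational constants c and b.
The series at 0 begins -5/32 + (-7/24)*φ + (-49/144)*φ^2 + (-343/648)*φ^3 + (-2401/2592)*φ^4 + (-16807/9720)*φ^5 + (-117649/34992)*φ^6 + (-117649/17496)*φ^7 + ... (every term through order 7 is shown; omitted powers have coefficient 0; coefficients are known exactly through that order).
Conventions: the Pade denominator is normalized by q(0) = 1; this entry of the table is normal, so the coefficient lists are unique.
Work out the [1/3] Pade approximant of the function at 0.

Taylor coefficients needed (read off): a_0 = -5/32, a_1 = -7/24, a_2 = -49/144, a_3 = -343/648, a_4 = -2401/2592.
Write the denominator as Q(φ) = 1 + q1*φ + q2*φ^2 + q3*φ^3. Requiring Q*f - P = O(φ^5) with deg P <= 1 kills the coefficients of φ^2..φ^4 in Q*f:
  φ^2: a_2 + q1*a_1 + q2*a_0 = 0, i.e. -49/144 + (-7/24)*q1 + (-5/32)*q2 = 0.
  φ^3: a_3 + q1*a_2 + q2*a_1 + q3*a_0 = 0, i.e. -343/648 + (-49/144)*q1 + (-7/24)*q2 + (-5/32)*q3 = 0.
  φ^4: a_4 + q1*a_3 + q2*a_2 + q3*a_1 = 0, i.e. -2401/2592 + (-343/648)*q1 + (-49/144)*q2 + (-7/24)*q3 = 0.
Solving this linear system: q1 = -217/156, q2 = 49/117, q3 = -2401/2106.
The numerator is Q*f truncated at degree 1: P0 = a_0 = -5/32; P1 = a_1 + q1*a_0 = -371/4992.

The Pade approximant has numerator coefficients [-5/32, -371/4992]; denominator coefficients [1, -217/156, 49/117, -2401/2106].


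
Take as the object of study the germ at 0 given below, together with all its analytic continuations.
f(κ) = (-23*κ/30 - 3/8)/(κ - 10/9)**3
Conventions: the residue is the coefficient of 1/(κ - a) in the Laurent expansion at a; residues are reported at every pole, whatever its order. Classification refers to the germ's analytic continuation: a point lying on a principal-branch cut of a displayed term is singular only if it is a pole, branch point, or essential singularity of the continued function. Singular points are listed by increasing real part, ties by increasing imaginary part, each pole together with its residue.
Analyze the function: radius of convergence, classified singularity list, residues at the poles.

Radius of convergence at 0: 10/9.
At 10/9: a pole of order 3; residue 0.

Denominator factor (κ - 10/9)^3: pole of order 3 at 10/9, modulus 10/9.
The radius of convergence is the smallest modulus among the singular points: 10/9.
At the order-3 pole 10/9 set g(κ) = (κ - (10/9))^3*f(κ) = -23*κ/30 - 3/8.
Order-3 pole: residue = g''(a)/2; g''(10/9) = 0, so the residue is 0.


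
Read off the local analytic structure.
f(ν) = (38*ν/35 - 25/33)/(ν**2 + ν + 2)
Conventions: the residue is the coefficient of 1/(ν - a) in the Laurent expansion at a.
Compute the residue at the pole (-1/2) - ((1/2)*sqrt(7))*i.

The factor ν**2 + ν + 2 splits as (ν - a)(ν - a') with a = (-1/2) - ((1/2)*sqrt(7))*i, a' = (-1/2) + ((1/2)*sqrt(7))*i. At the order-1 pole a set g(ν) = (ν - a)*f(ν) = [38*ν/35 - 25/33] / (ν - a').
Simple pole: residue = g(a) at a = (-1/2) - ((1/2)*sqrt(7))*i, which is (19/35) - ((1502/8085)*sqrt(7))*i.

The residue is (19/35) - ((1502/8085)*sqrt(7))*i.


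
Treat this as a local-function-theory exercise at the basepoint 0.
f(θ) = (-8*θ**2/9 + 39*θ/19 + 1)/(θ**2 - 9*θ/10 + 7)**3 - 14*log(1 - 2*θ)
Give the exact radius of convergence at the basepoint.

The radius of convergence is 1/2.

Denominator factor (θ**2 - 9*θ/10 + 7)^3: discriminant -2719/100, complex-conjugate roots (9/20) + ((1/20)*sqrt(2719))*i and (9/20) - ((1/20)*sqrt(2719))*i; poles of order 3, moduli sqrt(7) and sqrt(7).
Branch term (-14)*log(1 - θ/(1/2)): its argument vanishes at θ = 1/2, a logarithmic branch point, modulus 1/2.
The radius of convergence is the smallest modulus among the singular points: 1/2.


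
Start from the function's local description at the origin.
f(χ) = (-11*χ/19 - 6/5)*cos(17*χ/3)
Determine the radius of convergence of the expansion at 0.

The radius of convergence is infinite.

The factor cos(17*χ/3) is entire and contributes no finite singular point.
The polynomial part has no poles.
No finite singular points: the Taylor series at 0 converges everywhere.


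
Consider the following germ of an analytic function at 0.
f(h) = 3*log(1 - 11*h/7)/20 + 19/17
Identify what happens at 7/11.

The point is a logarithmic branch point.

The term (3/20)*log(1 - h/(7/11)) has argument 1 - 7/11/(7/11) = 0 at 7/11: a logarithmic (infinitely-sheeted) branch point; the remaining terms are analytic or single-valued there.


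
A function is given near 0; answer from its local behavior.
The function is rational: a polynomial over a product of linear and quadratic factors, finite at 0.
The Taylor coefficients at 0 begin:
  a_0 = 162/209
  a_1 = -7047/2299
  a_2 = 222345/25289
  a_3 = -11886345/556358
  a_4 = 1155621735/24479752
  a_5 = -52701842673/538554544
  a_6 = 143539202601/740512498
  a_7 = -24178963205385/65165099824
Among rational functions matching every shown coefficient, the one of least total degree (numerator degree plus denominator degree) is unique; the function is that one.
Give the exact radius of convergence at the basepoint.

No rational of total degree below 4 reproduces all 8 coefficients; solving the [0/4] Pade equations on them gives f(ρ) = -8/(19*(ρ - 11/6)*(ρ + 2/3)**3), whose expansion matches every shown term.
Denominator factor (ρ + 2/3)^3: pole of order 3 at -2/3, modulus 2/3.
Denominator factor (ρ - 11/6): pole of order 1 at 11/6, modulus 11/6.
The radius of convergence is the smallest modulus among the singular points: 2/3.

The radius of convergence is 2/3.


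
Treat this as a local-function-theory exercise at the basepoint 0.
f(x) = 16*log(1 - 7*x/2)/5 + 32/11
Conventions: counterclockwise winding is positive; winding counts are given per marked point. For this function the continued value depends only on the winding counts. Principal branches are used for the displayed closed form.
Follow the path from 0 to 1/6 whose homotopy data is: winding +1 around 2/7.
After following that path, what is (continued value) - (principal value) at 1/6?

The rational part is single-valued and drops out of the difference; each branch term changes only by its own monodromy.
(16/5)*log(1 - x/(2/7)): each positive loop around 2/7 adds 2*pi*i to the log, so winding +1 contributes (16/5)*(1)*2*pi*i = (32/5)*pi*i.
Summing the contributions at x = 1/6 gives (32/5)*pi*i.

Continued minus principal equals (32/5)*pi*i.


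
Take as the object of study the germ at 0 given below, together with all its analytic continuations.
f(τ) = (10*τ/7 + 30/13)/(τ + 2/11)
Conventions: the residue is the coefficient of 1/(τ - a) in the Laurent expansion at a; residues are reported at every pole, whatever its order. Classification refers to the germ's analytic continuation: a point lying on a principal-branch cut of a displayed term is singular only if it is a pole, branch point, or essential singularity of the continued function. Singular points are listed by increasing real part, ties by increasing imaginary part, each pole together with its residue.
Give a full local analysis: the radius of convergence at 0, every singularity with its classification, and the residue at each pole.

Denominator factor (τ + 2/11): pole of order 1 at -2/11, modulus 2/11.
The radius of convergence is the smallest modulus among the singular points: 2/11.
At the order-1 pole -2/11 set g(τ) = (τ - (-2/11))*f(τ) = 10*τ/7 + 30/13.
Simple pole: residue = g(a) at a = -2/11, which is 2050/1001.

Radius of convergence at 0: 2/11.
At -2/11: a pole of order 1; residue 2050/1001.


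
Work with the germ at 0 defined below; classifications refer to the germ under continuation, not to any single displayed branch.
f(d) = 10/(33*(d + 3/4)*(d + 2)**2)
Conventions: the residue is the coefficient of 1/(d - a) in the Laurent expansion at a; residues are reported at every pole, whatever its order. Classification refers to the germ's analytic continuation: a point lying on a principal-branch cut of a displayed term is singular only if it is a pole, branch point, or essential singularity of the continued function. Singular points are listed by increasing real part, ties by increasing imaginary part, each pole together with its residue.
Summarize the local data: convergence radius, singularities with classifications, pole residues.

Denominator factor (d + 3/4): pole of order 1 at -3/4, modulus 3/4.
Denominator factor (d + 2)^2: pole of order 2 at -2, modulus 2.
The radius of convergence is the smallest modulus among the singular points: 3/4.
At the order-2 pole -2 set g(d) = (d - (-2))^2*f(d) = 10/(33*(d + 3/4)).
Order-2 pole: residue = g'(a); g'(-2) = -32/165, so the residue is -32/165.
At the order-1 pole -3/4 set g(d) = (d - (-3/4))*f(d) = 10/(33*(d + 2)**2).
Simple pole: residue = g(a) at a = -3/4, which is 32/165.
List the singular points by increasing real part (a conjugate pair: the negative imaginary part first).

Radius of convergence at 0: 3/4.
At -2: a pole of order 2; residue -32/165.
At -3/4: a pole of order 1; residue 32/165.


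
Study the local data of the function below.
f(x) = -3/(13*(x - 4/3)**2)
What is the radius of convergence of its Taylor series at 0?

Denominator factor (x - 4/3)^2: pole of order 2 at 4/3, modulus 4/3.
The radius of convergence is the smallest modulus among the singular points: 4/3.

The radius of convergence is 4/3.


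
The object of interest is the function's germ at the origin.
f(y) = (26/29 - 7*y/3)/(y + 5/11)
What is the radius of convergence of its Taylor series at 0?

Denominator factor (y + 5/11): pole of order 1 at -5/11, modulus 5/11.
The radius of convergence is the smallest modulus among the singular points: 5/11.

The radius of convergence is 5/11.


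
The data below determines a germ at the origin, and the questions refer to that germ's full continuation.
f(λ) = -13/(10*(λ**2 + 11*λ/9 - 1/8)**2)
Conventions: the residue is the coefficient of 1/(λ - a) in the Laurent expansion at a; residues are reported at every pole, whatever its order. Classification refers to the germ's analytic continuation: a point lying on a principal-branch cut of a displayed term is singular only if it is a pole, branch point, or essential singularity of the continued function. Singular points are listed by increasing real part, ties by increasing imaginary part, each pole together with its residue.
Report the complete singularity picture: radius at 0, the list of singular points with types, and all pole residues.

Radius of convergence at 0: -11/18 + (1/36)*sqrt(646).
At -11/18 - (1/36)*sqrt(646): a pole of order 2; residue -(18954/521645)*sqrt(646).
At -11/18 + (1/36)*sqrt(646): a pole of order 2; residue (18954/521645)*sqrt(646).


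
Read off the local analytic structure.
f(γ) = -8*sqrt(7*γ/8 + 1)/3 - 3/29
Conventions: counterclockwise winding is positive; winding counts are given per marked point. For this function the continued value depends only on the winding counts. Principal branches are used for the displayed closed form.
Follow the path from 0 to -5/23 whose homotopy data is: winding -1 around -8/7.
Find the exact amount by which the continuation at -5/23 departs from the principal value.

The rational part is single-valued and drops out of the difference; each branch term changes only by its own monodromy.
(-8/3)*sqrt(1 - γ/(-8/7)): winding -1 is odd, the square root flips sign, contributing -2*(-8/3)*sqrt(1 - (-5/23)/(-8/7)) = -2*(-8/3)*sqrt(149/184) = (4/69)*sqrt(6854).
Summing the contributions at γ = -5/23 gives (4/69)*sqrt(6854).

Continued minus principal equals (4/69)*sqrt(6854).


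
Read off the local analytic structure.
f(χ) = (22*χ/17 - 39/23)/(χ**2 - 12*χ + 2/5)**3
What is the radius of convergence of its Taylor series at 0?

The radius of convergence is 6 - (1/5)*sqrt(890).

Denominator factor (χ**2 - 12*χ + 2/5)^3: discriminant 712/5, real irrational roots 6 + (1/5)*sqrt(890) and 6 - (1/5)*sqrt(890); poles of order 3, moduli 6 + (1/5)*sqrt(890) and 6 - (1/5)*sqrt(890).
The radius of convergence is the smallest modulus among the singular points: 6 - (1/5)*sqrt(890).


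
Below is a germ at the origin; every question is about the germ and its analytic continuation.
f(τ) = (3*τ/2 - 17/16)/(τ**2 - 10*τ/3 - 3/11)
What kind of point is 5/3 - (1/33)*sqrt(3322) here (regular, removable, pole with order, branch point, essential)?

The point is a pole of order 1.

The denominator factor τ**2 - 10*τ/3 - 3/11 vanishes at 5/3 - (1/33)*sqrt(3322) and appears to the power 1; the numerator there equals 23/16 - (1/22)*sqrt(3322), nonzero, and no other factor vanishes.
Hence a pole whose order is the multiplicity, 1.


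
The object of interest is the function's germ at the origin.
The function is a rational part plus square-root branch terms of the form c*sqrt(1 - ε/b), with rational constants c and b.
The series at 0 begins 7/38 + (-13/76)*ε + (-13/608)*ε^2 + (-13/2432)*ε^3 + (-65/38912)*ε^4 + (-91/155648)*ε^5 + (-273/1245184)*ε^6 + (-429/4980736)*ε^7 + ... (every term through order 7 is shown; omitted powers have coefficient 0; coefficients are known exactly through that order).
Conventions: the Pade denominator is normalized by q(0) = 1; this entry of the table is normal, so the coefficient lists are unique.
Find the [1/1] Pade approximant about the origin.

The Pade approximant has numerator coefficients [7/38, -59/304]; denominator coefficients [1, -1/8].

Taylor coefficients needed (read off): a_0 = 7/38, a_1 = -13/76, a_2 = -13/608.
Write the denominator as Q(ε) = 1 + q1*ε. Requiring Q*f - P = O(ε^3) with deg P <= 1 kills the coefficients of ε^2..ε^2 in Q*f:
  ε^2: a_2 + q1*a_1 = 0, i.e. -13/608 + (-13/76)*q1 = 0.
Solving this linear system: q1 = -1/8.
The numerator is Q*f truncated at degree 1: P0 = a_0 = 7/38; P1 = a_1 + q1*a_0 = -59/304.


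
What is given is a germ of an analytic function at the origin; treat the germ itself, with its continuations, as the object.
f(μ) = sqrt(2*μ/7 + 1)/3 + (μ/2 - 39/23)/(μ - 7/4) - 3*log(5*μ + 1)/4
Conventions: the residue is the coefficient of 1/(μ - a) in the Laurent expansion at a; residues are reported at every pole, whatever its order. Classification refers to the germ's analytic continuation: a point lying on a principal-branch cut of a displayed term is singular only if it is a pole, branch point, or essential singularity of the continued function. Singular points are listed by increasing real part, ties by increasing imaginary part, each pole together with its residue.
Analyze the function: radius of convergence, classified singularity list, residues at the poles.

Radius of convergence at 0: 1/5.
At -7/2: an algebraic (square-root) branch point.
At -1/5: a logarithmic branch point.
At 7/4: a pole of order 1; residue -151/184.

Denominator factor (μ - 7/4): pole of order 1 at 7/4, modulus 7/4.
Branch term (-3/4)*log(1 - μ/(-1/5)): its argument vanishes at μ = -1/5, a logarithmic branch point, modulus 1/5.
Branch term (1/3)*sqrt(1 - μ/(-7/2)): its argument vanishes at μ = -7/2, a square-root branch point, modulus 7/2.
The radius of convergence is the smallest modulus among the singular points: 1/5.
The branch terms are analytic at 7/4 and contribute nothing to the residue; only the rational part matters.
At the order-1 pole 7/4 set g(μ) = (μ - (7/4))*(rational part) = μ/2 - 39/23.
Simple pole: residue = g(a) at a = 7/4, which is -151/184.
List the singular points by increasing real part (a conjugate pair: the negative imaginary part first).


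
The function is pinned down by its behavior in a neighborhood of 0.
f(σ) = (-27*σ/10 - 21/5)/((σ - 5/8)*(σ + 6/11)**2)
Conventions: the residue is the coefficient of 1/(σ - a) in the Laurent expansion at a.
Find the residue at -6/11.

The residue is 227964/53045.

At the order-2 pole -6/11 set g(σ) = (σ - (-6/11))^2*f(σ) = (-27*σ/10 - 21/5)/(σ - 5/8).
Order-2 pole: residue = g'(a); g'(-6/11) = 227964/53045, so the residue is 227964/53045.


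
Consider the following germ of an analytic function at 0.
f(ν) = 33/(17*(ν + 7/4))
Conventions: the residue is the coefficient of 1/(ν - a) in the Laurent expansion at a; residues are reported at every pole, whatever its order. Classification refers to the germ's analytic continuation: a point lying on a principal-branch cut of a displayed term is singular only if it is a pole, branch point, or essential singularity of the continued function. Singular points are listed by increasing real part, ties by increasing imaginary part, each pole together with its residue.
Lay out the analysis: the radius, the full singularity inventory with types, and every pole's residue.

Radius of convergence at 0: 7/4.
At -7/4: a pole of order 1; residue 33/17.

Denominator factor (ν + 7/4): pole of order 1 at -7/4, modulus 7/4.
The radius of convergence is the smallest modulus among the singular points: 7/4.
At the order-1 pole -7/4 set g(ν) = (ν - (-7/4))*f(ν) = 33/17.
Simple pole: residue = g(a) at a = -7/4, which is 33/17.


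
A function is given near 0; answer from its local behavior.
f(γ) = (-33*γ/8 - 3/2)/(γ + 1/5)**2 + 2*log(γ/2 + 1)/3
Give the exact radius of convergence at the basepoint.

The radius of convergence is 1/5.

Denominator factor (γ + 1/5)^2: pole of order 2 at -1/5, modulus 1/5.
Branch term (2/3)*log(1 - γ/(-2)): its argument vanishes at γ = -2, a logarithmic branch point, modulus 2.
The radius of convergence is the smallest modulus among the singular points: 1/5.


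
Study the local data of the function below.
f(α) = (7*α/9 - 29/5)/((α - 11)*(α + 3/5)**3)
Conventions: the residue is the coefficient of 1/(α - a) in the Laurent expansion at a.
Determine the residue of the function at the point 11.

At the order-1 pole 11 set g(α) = (α - (11))*f(α) = (7*α/9 - 29/5)/(α + 3/5)**3.
Simple pole: residue = g(a) at a = 11, which is 775/439002.

The residue is 775/439002.


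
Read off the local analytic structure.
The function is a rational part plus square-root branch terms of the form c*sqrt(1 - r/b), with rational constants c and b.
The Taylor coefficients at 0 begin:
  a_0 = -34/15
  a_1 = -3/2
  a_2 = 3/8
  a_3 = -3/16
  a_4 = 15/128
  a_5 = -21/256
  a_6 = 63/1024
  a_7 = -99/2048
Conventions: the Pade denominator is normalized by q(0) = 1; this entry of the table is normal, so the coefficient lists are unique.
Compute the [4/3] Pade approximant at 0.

The Pade approximant has numerator coefficients [-34/15, -49/10, -79/24, -169/240, -3/128]; denominator coefficients [1, 3/2, 5/8, 1/16].

Taylor coefficients needed (read off): a_0 = -34/15, a_1 = -3/2, a_2 = 3/8, a_3 = -3/16, a_4 = 15/128, a_5 = -21/256, a_6 = 63/1024, a_7 = -99/2048.
Write the denominator as Q(r) = 1 + q1*r + q2*r^2 + q3*r^3. Requiring Q*f - P = O(r^8) with deg P <= 4 kills the coefficients of r^5..r^7 in Q*f:
  r^5: a_5 + q1*a_4 + q2*a_3 + q3*a_2 = 0, i.e. -21/256 + (15/128)*q1 + (-3/16)*q2 + (3/8)*q3 = 0.
  r^6: a_6 + q1*a_5 + q2*a_4 + q3*a_3 = 0, i.e. 63/1024 + (-21/256)*q1 + (15/128)*q2 + (-3/16)*q3 = 0.
  r^7: a_7 + q1*a_6 + q2*a_5 + q3*a_4 = 0, i.e. -99/2048 + (63/1024)*q1 + (-21/256)*q2 + (15/128)*q3 = 0.
Solving this linear system: q1 = 3/2, q2 = 5/8, q3 = 1/16.
The numerator is Q*f truncated at degree 4: P0 = a_0 = -34/15; P1 = a_1 + q1*a_0 = -49/10; P2 = a_2 + q1*a_1 + q2*a_0 = -79/24; P3 = a_3 + q1*a_2 + q2*a_1 + q3*a_0 = -169/240; P4 = a_4 + q1*a_3 + q2*a_2 + q3*a_1 = -3/128.


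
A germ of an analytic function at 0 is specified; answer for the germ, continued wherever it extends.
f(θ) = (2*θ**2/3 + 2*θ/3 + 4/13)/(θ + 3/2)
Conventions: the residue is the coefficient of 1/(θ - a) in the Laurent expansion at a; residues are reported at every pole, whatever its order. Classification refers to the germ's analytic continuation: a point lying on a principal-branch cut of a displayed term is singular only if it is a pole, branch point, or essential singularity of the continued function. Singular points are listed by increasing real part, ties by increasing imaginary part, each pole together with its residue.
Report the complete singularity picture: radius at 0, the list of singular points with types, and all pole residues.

Denominator factor (θ + 3/2): pole of order 1 at -3/2, modulus 3/2.
The radius of convergence is the smallest modulus among the singular points: 3/2.
At the order-1 pole -3/2 set g(θ) = (θ - (-3/2))*f(θ) = 2*θ**2/3 + 2*θ/3 + 4/13.
Simple pole: residue = g(a) at a = -3/2, which is 21/26.

Radius of convergence at 0: 3/2.
At -3/2: a pole of order 1; residue 21/26.


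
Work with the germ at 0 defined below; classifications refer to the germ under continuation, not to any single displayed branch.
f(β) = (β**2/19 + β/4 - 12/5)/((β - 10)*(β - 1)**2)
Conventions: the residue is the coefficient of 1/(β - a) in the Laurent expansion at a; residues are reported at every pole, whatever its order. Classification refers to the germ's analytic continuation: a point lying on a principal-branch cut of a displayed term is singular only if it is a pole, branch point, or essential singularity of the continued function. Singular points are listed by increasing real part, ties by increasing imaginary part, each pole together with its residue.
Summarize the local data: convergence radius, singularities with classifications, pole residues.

Denominator factor (β - 10): pole of order 1 at 10, modulus 10.
Denominator factor (β - 1)^2: pole of order 2 at 1, modulus 1.
The radius of convergence is the smallest modulus among the singular points: 1.
At the order-2 pole 1 set g(β) = (β - (1))^2*f(β) = (β**2/19 + β/4 - 12/5)/(β - 10).
Order-2 pole: residue = g'(a); g'(1) = -11/810, so the residue is -11/810.
At the order-1 pole 10 set g(β) = (β - (10))*f(β) = (β**2/19 + β/4 - 12/5)/(β - 1)**2.
Simple pole: residue = g(a) at a = 10, which is 1019/15390.
List the singular points by increasing real part (a conjugate pair: the negative imaginary part first).

Radius of convergence at 0: 1.
At 1: a pole of order 2; residue -11/810.
At 10: a pole of order 1; residue 1019/15390.


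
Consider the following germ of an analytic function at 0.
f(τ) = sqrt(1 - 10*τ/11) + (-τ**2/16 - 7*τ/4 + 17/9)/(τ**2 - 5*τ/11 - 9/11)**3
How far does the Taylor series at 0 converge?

Denominator factor (τ**2 - 5*τ/11 - 9/11)^3: discriminant 421/121, real irrational roots 5/22 + (1/22)*sqrt(421) and 5/22 - (1/22)*sqrt(421); poles of order 3, moduli 5/22 + (1/22)*sqrt(421) and -5/22 + (1/22)*sqrt(421).
Branch term (1)*sqrt(1 - τ/(11/10)): its argument vanishes at τ = 11/10, a square-root branch point, modulus 11/10.
The radius of convergence is the smallest modulus among the singular points: -5/22 + (1/22)*sqrt(421).

The radius of convergence is -5/22 + (1/22)*sqrt(421).


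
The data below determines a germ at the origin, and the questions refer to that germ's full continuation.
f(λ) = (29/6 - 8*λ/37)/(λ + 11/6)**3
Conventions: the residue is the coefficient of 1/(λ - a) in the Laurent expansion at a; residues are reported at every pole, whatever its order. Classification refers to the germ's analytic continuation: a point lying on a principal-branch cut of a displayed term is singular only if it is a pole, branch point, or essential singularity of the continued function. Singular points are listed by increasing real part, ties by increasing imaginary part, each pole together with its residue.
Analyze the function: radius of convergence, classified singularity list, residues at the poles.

Radius of convergence at 0: 11/6.
At -11/6: a pole of order 3; residue 0.

Denominator factor (λ + 11/6)^3: pole of order 3 at -11/6, modulus 11/6.
The radius of convergence is the smallest modulus among the singular points: 11/6.
At the order-3 pole -11/6 set g(λ) = (λ - (-11/6))^3*f(λ) = 29/6 - 8*λ/37.
Order-3 pole: residue = g''(a)/2; g''(-11/6) = 0, so the residue is 0.


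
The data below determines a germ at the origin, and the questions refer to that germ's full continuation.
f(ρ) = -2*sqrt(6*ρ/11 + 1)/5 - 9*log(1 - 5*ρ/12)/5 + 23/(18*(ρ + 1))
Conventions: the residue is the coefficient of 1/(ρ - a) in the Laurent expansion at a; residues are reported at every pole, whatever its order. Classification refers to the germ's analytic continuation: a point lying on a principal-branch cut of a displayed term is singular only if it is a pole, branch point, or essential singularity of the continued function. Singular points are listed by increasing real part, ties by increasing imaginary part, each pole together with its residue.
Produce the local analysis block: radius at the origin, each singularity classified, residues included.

Radius of convergence at 0: 1.
At -11/6: an algebraic (square-root) branch point.
At -1: a pole of order 1; residue 23/18.
At 12/5: a logarithmic branch point.

Denominator factor (ρ + 1): pole of order 1 at -1, modulus 1.
Branch term (-9/5)*log(1 - ρ/(12/5)): its argument vanishes at ρ = 12/5, a logarithmic branch point, modulus 12/5.
Branch term (-2/5)*sqrt(1 - ρ/(-11/6)): its argument vanishes at ρ = -11/6, a square-root branch point, modulus 11/6.
The radius of convergence is the smallest modulus among the singular points: 1.
The branch terms are analytic at -1 and contribute nothing to the residue; only the rational part matters.
At the order-1 pole -1 set g(ρ) = (ρ - (-1))*(rational part) = 23/18.
Simple pole: residue = g(a) at a = -1, which is 23/18.
List the singular points by increasing real part (a conjugate pair: the negative imaginary part first).


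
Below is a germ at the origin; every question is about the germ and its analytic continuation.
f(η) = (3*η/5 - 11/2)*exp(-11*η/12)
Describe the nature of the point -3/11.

The point is a regular point.

There is no denominator, hence no pole anywhere.
The factor exp(-11*η/12) is entire.
So the germ continues analytically to -3/11.


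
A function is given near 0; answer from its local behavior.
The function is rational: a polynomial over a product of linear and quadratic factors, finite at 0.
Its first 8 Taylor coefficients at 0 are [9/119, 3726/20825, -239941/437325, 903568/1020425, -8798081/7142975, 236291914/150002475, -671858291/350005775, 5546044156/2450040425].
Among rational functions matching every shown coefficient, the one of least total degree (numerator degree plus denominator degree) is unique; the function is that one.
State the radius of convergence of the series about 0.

The radius of convergence is 1.

No rational of total degree below 5 reproduces all 8 coefficients; solving the [2/3] Pade equations on them gives f(χ) = (11*χ**2/15 - 27*χ/25 - 9/34)/((χ - 7/2)*(χ + 1)**2), whose expansion matches every shown term.
Denominator factor (χ + 1)^2: pole of order 2 at -1, modulus 1.
Denominator factor (χ - 7/2): pole of order 1 at 7/2, modulus 7/2.
The radius of convergence is the smallest modulus among the singular points: 1.


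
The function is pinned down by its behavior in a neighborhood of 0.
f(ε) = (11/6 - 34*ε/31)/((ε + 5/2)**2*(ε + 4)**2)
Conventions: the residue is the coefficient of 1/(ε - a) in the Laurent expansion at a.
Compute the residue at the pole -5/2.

At the order-2 pole -5/2 set g(ε) = (ε - (-5/2))^2*f(ε) = (11/6 - 34*ε/31)/(ε + 4)**2.
Order-2 pole: residue = g'(a); g'(-5/2) = -8032/2511, so the residue is -8032/2511.

The residue is -8032/2511.


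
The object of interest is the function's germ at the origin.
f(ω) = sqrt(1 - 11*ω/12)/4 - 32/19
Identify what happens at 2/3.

There is no denominator, hence no pole anywhere.
Branch term sqrt(1 - ω/(12/11)): argument at 2/3 is 7/18, nonzero, so 2/3 is not its branch point (a point on a principal cut is still regular for the continued germ).
So the germ continues analytically to 2/3.

The point is a regular point.


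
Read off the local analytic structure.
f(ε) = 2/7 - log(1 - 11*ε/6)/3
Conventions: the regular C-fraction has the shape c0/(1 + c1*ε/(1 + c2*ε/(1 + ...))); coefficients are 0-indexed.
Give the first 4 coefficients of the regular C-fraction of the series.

Taylor coefficients (expand at 0): a_0 = 2/7, a_1 = 11/18, a_2 = 121/216, a_3 = 1331/1944.
c0 = a_0 = 2/7. Peel one level at a time: if S = 1 + c*ε/S' with S'(0) = 1, then c is the ε-coefficient of S and S' = c*ε/(S - 1).
S_1 = c0/f = 1 + (-77/36)*ε + (847/324)*ε^2 + ...; c1 = -77/36.
S_2 = c1*ε/(S_1 - 1) = 1 + (11/9)*ε + (-121/432)*ε^2 + ...; c2 = 11/9.
S_3 = c2*ε/(S_2 - 1) = 1 + (11/48)*ε + ...; c3 = 11/48.

The regular C-fraction coefficients are [2/7, -77/36, 11/9, 11/48].


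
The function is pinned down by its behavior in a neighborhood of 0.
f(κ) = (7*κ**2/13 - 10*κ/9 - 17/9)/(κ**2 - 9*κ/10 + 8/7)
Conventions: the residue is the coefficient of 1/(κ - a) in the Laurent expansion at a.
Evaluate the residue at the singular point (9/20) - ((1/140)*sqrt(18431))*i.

The factor κ**2 - 9*κ/10 + 8/7 splits as (κ - a)(κ - a') with a = (9/20) - ((1/140)*sqrt(18431))*i, a' = (9/20) + ((1/140)*sqrt(18431))*i. At the order-1 pole a set g(κ) = (κ - a)*f(κ) = [7*κ**2/13 - 10*κ/9 - 17/9] / (κ - a').
Simple pole: residue = g(a) at a = (9/20) - ((1/140)*sqrt(18431))*i, which is (-733/2340) - ((65197/6161220)*sqrt(18431))*i.

The residue is (-733/2340) - ((65197/6161220)*sqrt(18431))*i.


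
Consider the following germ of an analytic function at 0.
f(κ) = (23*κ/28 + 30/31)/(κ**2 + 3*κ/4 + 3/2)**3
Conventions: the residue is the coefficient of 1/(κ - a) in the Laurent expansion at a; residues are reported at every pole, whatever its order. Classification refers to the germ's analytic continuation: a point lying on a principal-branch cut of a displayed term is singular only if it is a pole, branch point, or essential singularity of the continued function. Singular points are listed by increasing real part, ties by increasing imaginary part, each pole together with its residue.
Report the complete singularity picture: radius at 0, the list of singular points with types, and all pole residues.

Radius of convergence at 0: (1/2)*sqrt(6).
At (-3/8) - ((1/8)*sqrt(87))*i: a pole of order 3; residue ((32576/5292413)*sqrt(87))*i.
At (-3/8) + ((1/8)*sqrt(87))*i: a pole of order 3; residue -((32576/5292413)*sqrt(87))*i.

Denominator factor (κ**2 + 3*κ/4 + 3/2)^3: discriminant -87/16, complex-conjugate roots (-3/8) + ((1/8)*sqrt(87))*i and (-3/8) - ((1/8)*sqrt(87))*i; poles of order 3, moduli (1/2)*sqrt(6) and (1/2)*sqrt(6).
The radius of convergence is the smallest modulus among the singular points: (1/2)*sqrt(6).
The factor κ**2 + 3*κ/4 + 3/2 splits as (κ - a)(κ - a') with a = (-3/8) - ((1/8)*sqrt(87))*i, a' = (-3/8) + ((1/8)*sqrt(87))*i. At the order-3 pole a set g(κ) = (κ - a)^3*f(κ) = [23*κ/28 + 30/31] / (κ - a')^3.
Order-3 pole: residue = g''(a)/2; g''((-3/8) - ((1/8)*sqrt(87))*i) = ((65152/5292413)*sqrt(87))*i, so the residue is ((32576/5292413)*sqrt(87))*i.
The factor κ**2 + 3*κ/4 + 3/2 splits as (κ - a)(κ - a') with a = (-3/8) + ((1/8)*sqrt(87))*i, a' = (-3/8) - ((1/8)*sqrt(87))*i. At the order-3 pole a set g(κ) = (κ - a)^3*f(κ) = [23*κ/28 + 30/31] / (κ - a')^3.
Order-3 pole: residue = g''(a)/2; g''((-3/8) + ((1/8)*sqrt(87))*i) = -((65152/5292413)*sqrt(87))*i, so the residue is -((32576/5292413)*sqrt(87))*i.
List the singular points by increasing real part (a conjugate pair: the negative imaginary part first).


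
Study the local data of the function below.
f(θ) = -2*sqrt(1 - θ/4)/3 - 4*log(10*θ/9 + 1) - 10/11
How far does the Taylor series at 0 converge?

The radius of convergence is 9/10.

Branch term (-4)*log(1 - θ/(-9/10)): its argument vanishes at θ = -9/10, a logarithmic branch point, modulus 9/10.
Branch term (-2/3)*sqrt(1 - θ/(4)): its argument vanishes at θ = 4, a square-root branch point, modulus 4.
The radius of convergence is the smallest modulus among the singular points: 9/10.


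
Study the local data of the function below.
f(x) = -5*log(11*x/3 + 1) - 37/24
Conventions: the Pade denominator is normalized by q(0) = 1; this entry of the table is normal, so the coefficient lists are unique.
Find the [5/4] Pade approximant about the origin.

Taylor coefficients needed (expand at 0): a_0 = -37/24, a_1 = -55/3, a_2 = 605/18, a_3 = -6655/81, a_4 = 73205/324, a_5 = -161051/243, a_6 = 8857805/4374, a_7 = -97435855/15309, a_8 = 1071794405/52488, a_9 = -11789738455/177147.
Write the denominator as Q(x) = 1 + q1*x + q2*x^2 + q3*x^3 + q4*x^4. Requiring Q*f - P = O(x^10) with deg P <= 5 kills the coefficients of x^6..x^9 in Q*f:
  x^6: a_6 + q1*a_5 + q2*a_4 + q3*a_3 + q4*a_2 = 0, i.e. 8857805/4374 + (-161051/243)*q1 + (73205/324)*q2 + (-6655/81)*q3 + (605/18)*q4 = 0.
  x^7: a_7 + q1*a_6 + q2*a_5 + q3*a_4 + q4*a_3 = 0, i.e. -97435855/15309 + (8857805/4374)*q1 + (-161051/243)*q2 + (73205/324)*q3 + (-6655/81)*q4 = 0.
  x^8: a_8 + q1*a_7 + q2*a_6 + q3*a_5 + q4*a_4 = 0, i.e. 1071794405/52488 + (-97435855/15309)*q1 + (8857805/4374)*q2 + (-161051/243)*q3 + (73205/324)*q4 = 0.
  x^9: a_9 + q1*a_8 + q2*a_7 + q3*a_6 + q4*a_5 = 0, i.e. -11789738455/177147 + (1071794405/52488)*q1 + (-97435855/15309)*q2 + (8857805/4374)*q3 + (-161051/243)*q4 = 0.
Solving this linear system: q1 = 220/27, q2 = 605/27, q3 = 13310/567, q4 = 73205/10206.
The numerator is Q*f truncated at degree 5: P0 = a_0 = -37/24; P1 = a_1 + q1*a_0 = -5005/162; P2 = a_2 + q1*a_1 + q2*a_0 = -97405/648; P3 = a_3 + q1*a_2 + q2*a_1 + q3*a_0 = -192995/756; P4 = a_4 + q1*a_3 + q2*a_2 + q3*a_1 + q4*a_0 = -512435/3888; P5 = a_5 + q1*a_4 + q2*a_3 + q3*a_2 + q4*a_1 = -161051/30618.

The Pade approximant has numerator coefficients [-37/24, -5005/162, -97405/648, -192995/756, -512435/3888, -161051/30618]; denominator coefficients [1, 220/27, 605/27, 13310/567, 73205/10206].


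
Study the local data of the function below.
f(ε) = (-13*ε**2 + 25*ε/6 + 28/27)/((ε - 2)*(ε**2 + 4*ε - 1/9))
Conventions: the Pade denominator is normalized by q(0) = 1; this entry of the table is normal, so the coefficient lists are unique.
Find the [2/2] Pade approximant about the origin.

Taylor coefficients needed (expand at 0): a_0 = 14/3, a_1 = 2269/12, a_2 = 163225/24, a_3 = 11832733/48, a_4 = 857831725/96.
Write the denominator as Q(ε) = 1 + q1*ε + q2*ε^2. Requiring Q*f - P = O(ε^5) with deg P <= 2 kills the coefficients of ε^3..ε^4 in Q*f:
  ε^3: a_3 + q1*a_2 + q2*a_1 = 0, i.e. 11832733/48 + (163225/24)*q1 + (2269/12)*q2 = 0.
  ε^4: a_4 + q1*a_3 + q2*a_2 = 0, i.e. 857831725/96 + (11832733/48)*q1 + (163225/24)*q2 = 0.
Solving this linear system: q1 = -417287225/11448364, q2 = 167029551/22896728.
The numerator is Q*f truncated at degree 2: P0 = a_0 = 14/3; P1 = a_1 + q1*a_0 = 217354443/11448364; P2 = a_2 + q1*a_1 + q2*a_0 = -2606093049/45793456.

The Pade approximant has numerator coefficients [14/3, 217354443/11448364, -2606093049/45793456]; denominator coefficients [1, -417287225/11448364, 167029551/22896728].


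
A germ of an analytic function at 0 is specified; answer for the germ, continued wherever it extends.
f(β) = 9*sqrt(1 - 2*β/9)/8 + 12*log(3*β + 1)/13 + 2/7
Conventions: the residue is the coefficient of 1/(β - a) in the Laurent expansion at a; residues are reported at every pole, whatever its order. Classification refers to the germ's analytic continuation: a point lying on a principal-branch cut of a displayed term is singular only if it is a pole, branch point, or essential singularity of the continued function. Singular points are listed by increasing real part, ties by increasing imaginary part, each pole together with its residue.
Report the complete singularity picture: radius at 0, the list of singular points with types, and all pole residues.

Radius of convergence at 0: 1/3.
At -1/3: a logarithmic branch point.
At 9/2: an algebraic (square-root) branch point.

Branch term (12/13)*log(1 - β/(-1/3)): its argument vanishes at β = -1/3, a logarithmic branch point, modulus 1/3.
Branch term (9/8)*sqrt(1 - β/(9/2)): its argument vanishes at β = 9/2, a square-root branch point, modulus 9/2.
The radius of convergence is the smallest modulus among the singular points: 1/3.
List the singular points by increasing real part (a conjugate pair: the negative imaginary part first).
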